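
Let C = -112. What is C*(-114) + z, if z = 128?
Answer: 12896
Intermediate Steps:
C*(-114) + z = -112*(-114) + 128 = 12768 + 128 = 12896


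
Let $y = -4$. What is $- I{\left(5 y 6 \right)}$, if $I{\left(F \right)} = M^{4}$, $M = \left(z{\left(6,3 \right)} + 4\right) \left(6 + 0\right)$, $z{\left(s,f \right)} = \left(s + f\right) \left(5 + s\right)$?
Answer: $-145865941776$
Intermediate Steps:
$z{\left(s,f \right)} = \left(5 + s\right) \left(f + s\right)$ ($z{\left(s,f \right)} = \left(f + s\right) \left(5 + s\right) = \left(5 + s\right) \left(f + s\right)$)
$M = 618$ ($M = \left(\left(6^{2} + 5 \cdot 3 + 5 \cdot 6 + 3 \cdot 6\right) + 4\right) \left(6 + 0\right) = \left(\left(36 + 15 + 30 + 18\right) + 4\right) 6 = \left(99 + 4\right) 6 = 103 \cdot 6 = 618$)
$I{\left(F \right)} = 145865941776$ ($I{\left(F \right)} = 618^{4} = 145865941776$)
$- I{\left(5 y 6 \right)} = \left(-1\right) 145865941776 = -145865941776$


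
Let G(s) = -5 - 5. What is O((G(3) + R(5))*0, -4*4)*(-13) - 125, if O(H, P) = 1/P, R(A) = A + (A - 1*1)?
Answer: -1987/16 ≈ -124.19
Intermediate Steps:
R(A) = -1 + 2*A (R(A) = A + (A - 1) = A + (-1 + A) = -1 + 2*A)
G(s) = -10
O((G(3) + R(5))*0, -4*4)*(-13) - 125 = -13/(-4*4) - 125 = -13/(-16) - 125 = -1/16*(-13) - 125 = 13/16 - 125 = -1987/16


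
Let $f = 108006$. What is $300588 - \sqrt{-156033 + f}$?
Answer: $300588 - i \sqrt{48027} \approx 3.0059 \cdot 10^{5} - 219.15 i$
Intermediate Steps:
$300588 - \sqrt{-156033 + f} = 300588 - \sqrt{-156033 + 108006} = 300588 - \sqrt{-48027} = 300588 - i \sqrt{48027}$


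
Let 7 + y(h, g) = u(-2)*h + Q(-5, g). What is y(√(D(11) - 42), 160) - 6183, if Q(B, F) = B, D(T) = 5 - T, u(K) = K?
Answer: -6195 - 8*I*√3 ≈ -6195.0 - 13.856*I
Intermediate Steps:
y(h, g) = -12 - 2*h (y(h, g) = -7 + (-2*h - 5) = -7 + (-5 - 2*h) = -12 - 2*h)
y(√(D(11) - 42), 160) - 6183 = (-12 - 2*√((5 - 1*11) - 42)) - 6183 = (-12 - 2*√((5 - 11) - 42)) - 6183 = (-12 - 2*√(-6 - 42)) - 6183 = (-12 - 8*I*√3) - 6183 = -6195 - 8*I*√3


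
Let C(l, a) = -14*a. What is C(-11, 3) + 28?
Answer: -14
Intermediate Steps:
C(-11, 3) + 28 = -14*3 + 28 = -42 + 28 = -14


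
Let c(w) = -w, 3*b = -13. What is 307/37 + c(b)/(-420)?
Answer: 386339/46620 ≈ 8.2870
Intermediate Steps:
b = -13/3 (b = (1/3)*(-13) = -13/3 ≈ -4.3333)
307/37 + c(b)/(-420) = 307/37 - 1*(-13/3)/(-420) = 307*(1/37) + (13/3)*(-1/420) = 307/37 - 13/1260 = 386339/46620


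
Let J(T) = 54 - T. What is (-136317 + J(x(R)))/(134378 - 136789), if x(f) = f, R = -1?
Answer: 136262/2411 ≈ 56.517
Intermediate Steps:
(-136317 + J(x(R)))/(134378 - 136789) = (-136317 + (54 - 1*(-1)))/(134378 - 136789) = (-136317 + (54 + 1))/(-2411) = (-136317 + 55)*(-1/2411) = -136262*(-1/2411) = 136262/2411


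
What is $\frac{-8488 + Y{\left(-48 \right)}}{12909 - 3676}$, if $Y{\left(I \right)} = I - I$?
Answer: $- \frac{8488}{9233} \approx -0.91931$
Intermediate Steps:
$Y{\left(I \right)} = 0$
$\frac{-8488 + Y{\left(-48 \right)}}{12909 - 3676} = \frac{-8488 + 0}{12909 - 3676} = - \frac{8488}{9233}$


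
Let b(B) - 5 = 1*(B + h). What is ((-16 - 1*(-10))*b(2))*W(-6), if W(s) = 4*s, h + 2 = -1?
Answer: 576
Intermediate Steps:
h = -3 (h = -2 - 1 = -3)
b(B) = 2 + B (b(B) = 5 + 1*(B - 3) = 5 + 1*(-3 + B) = 5 + (-3 + B) = 2 + B)
((-16 - 1*(-10))*b(2))*W(-6) = ((-16 - 1*(-10))*(2 + 2))*(4*(-6)) = ((-16 + 10)*4)*(-24) = -6*4*(-24) = -24*(-24) = 576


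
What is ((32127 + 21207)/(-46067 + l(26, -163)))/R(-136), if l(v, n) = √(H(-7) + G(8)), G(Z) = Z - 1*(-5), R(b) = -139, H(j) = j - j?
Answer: 409489563/49163569694 + 8889*√13/49163569694 ≈ 0.0083298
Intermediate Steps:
H(j) = 0
G(Z) = 5 + Z (G(Z) = Z + 5 = 5 + Z)
l(v, n) = √13 (l(v, n) = √(0 + (5 + 8)) = √(0 + 13) = √13)
((32127 + 21207)/(-46067 + l(26, -163)))/R(-136) = ((32127 + 21207)/(-46067 + √13))/(-139) = (53334/(-46067 + √13))*(-1/139) = -53334/(139*(-46067 + √13))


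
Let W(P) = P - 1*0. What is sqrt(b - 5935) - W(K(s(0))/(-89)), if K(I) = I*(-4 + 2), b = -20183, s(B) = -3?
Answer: 6/89 + 3*I*sqrt(2902) ≈ 0.067416 + 161.61*I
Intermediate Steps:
K(I) = -2*I (K(I) = I*(-2) = -2*I)
W(P) = P (W(P) = P + 0 = P)
sqrt(b - 5935) - W(K(s(0))/(-89)) = sqrt(-20183 - 5935) - (-2*(-3))/(-89) = sqrt(-26118) - 6*(-1)/89 = 3*I*sqrt(2902) - 1*(-6/89) = 3*I*sqrt(2902) + 6/89 = 6/89 + 3*I*sqrt(2902)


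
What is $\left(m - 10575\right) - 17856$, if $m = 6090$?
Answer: $-22341$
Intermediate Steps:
$\left(m - 10575\right) - 17856 = \left(6090 - 10575\right) - 17856 = -4485 - 17856 = -22341$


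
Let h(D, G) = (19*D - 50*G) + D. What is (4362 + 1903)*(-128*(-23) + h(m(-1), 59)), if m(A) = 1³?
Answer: 87710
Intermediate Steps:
m(A) = 1
h(D, G) = -50*G + 20*D (h(D, G) = (-50*G + 19*D) + D = -50*G + 20*D)
(4362 + 1903)*(-128*(-23) + h(m(-1), 59)) = (4362 + 1903)*(-128*(-23) + (-50*59 + 20*1)) = 6265*(2944 + (-2950 + 20)) = 6265*(2944 - 2930) = 6265*14 = 87710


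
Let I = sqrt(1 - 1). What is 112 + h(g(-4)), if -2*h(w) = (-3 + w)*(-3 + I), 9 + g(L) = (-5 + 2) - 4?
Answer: 167/2 ≈ 83.500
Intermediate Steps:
g(L) = -16 (g(L) = -9 + ((-5 + 2) - 4) = -9 + (-3 - 4) = -9 - 7 = -16)
I = 0 (I = sqrt(0) = 0)
h(w) = -9/2 + 3*w/2 (h(w) = -(-3 + w)*(-3 + 0)/2 = -(-3 + w)*(-3)/2 = -(9 - 3*w)/2 = -9/2 + 3*w/2)
112 + h(g(-4)) = 112 + (-9/2 + (3/2)*(-16)) = 112 + (-9/2 - 24) = 112 - 57/2 = 167/2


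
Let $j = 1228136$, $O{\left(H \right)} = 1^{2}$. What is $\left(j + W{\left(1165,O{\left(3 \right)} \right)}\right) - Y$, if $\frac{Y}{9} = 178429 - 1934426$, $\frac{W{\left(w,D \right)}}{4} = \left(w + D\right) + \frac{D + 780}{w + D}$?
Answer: $\frac{902949111}{53} \approx 1.7037 \cdot 10^{7}$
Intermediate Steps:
$O{\left(H \right)} = 1$
$W{\left(w,D \right)} = 4 D + 4 w + \frac{4 \left(780 + D\right)}{D + w}$ ($W{\left(w,D \right)} = 4 \left(\left(w + D\right) + \frac{D + 780}{w + D}\right) = 4 \left(\left(D + w\right) + \frac{780 + D}{D + w}\right) = 4 \left(D + w + \frac{780 + D}{D + w}\right) = 4 D + 4 w + \frac{4 \left(780 + D\right)}{D + w}$)
$Y = -15803973$ ($Y = 9 \left(178429 - 1934426\right) = 9 \left(-1755997\right) = -15803973$)
$\left(j + W{\left(1165,O{\left(3 \right)} \right)}\right) - Y = \left(1228136 + \frac{4 \left(780 + 1 + 1^{2} + 1165^{2} + 2 \cdot 1 \cdot 1165\right)}{1 + 1165}\right) - -15803973 = \left(1228136 + \frac{4 \left(780 + 1 + 1 + 1357225 + 2330\right)}{1166}\right) + 15803973 = \left(1228136 + 4 \cdot \frac{1}{1166} \cdot 1360337\right) + 15803973 = \left(1228136 + \frac{247334}{53}\right) + 15803973 = \frac{65338542}{53} + 15803973 = \frac{902949111}{53}$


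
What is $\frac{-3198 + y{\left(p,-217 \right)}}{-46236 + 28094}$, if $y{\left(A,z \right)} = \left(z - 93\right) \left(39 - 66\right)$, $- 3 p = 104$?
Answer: $- \frac{2586}{9071} \approx -0.28508$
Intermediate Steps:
$p = - \frac{104}{3}$ ($p = \left(- \frac{1}{3}\right) 104 = - \frac{104}{3} \approx -34.667$)
$y{\left(A,z \right)} = 2511 - 27 z$ ($y{\left(A,z \right)} = \left(-93 + z\right) \left(-27\right) = 2511 - 27 z$)
$\frac{-3198 + y{\left(p,-217 \right)}}{-46236 + 28094} = \frac{-3198 + \left(2511 - -5859\right)}{-46236 + 28094} = \frac{-3198 + \left(2511 + 5859\right)}{-18142} = \left(-3198 + 8370\right) \left(- \frac{1}{18142}\right) = 5172 \left(- \frac{1}{18142}\right) = - \frac{2586}{9071}$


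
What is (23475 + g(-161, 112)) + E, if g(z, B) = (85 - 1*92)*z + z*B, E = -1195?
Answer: 5375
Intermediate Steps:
g(z, B) = -7*z + B*z (g(z, B) = (85 - 92)*z + B*z = -7*z + B*z)
(23475 + g(-161, 112)) + E = (23475 - 161*(-7 + 112)) - 1195 = (23475 - 161*105) - 1195 = (23475 - 16905) - 1195 = 6570 - 1195 = 5375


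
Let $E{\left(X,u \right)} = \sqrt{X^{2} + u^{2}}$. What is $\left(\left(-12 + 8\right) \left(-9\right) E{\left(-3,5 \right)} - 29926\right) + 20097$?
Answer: $-9829 + 36 \sqrt{34} \approx -9619.1$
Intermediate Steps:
$\left(\left(-12 + 8\right) \left(-9\right) E{\left(-3,5 \right)} - 29926\right) + 20097 = \left(\left(-12 + 8\right) \left(-9\right) \sqrt{\left(-3\right)^{2} + 5^{2}} - 29926\right) + 20097 = \left(\left(-4\right) \left(-9\right) \sqrt{9 + 25} - 29926\right) + 20097 = \left(36 \sqrt{34} - 29926\right) + 20097 = \left(-29926 + 36 \sqrt{34}\right) + 20097 = -9829 + 36 \sqrt{34}$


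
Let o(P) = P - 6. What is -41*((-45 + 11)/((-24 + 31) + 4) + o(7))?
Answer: 943/11 ≈ 85.727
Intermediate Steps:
o(P) = -6 + P
-41*((-45 + 11)/((-24 + 31) + 4) + o(7)) = -41*((-45 + 11)/((-24 + 31) + 4) + (-6 + 7)) = -41*(-34/(7 + 4) + 1) = -41*(-34/11 + 1) = -41*(-23/11) = 943/11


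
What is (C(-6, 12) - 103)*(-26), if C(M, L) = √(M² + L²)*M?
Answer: 2678 + 936*√5 ≈ 4771.0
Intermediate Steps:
C(M, L) = M*√(L² + M²) (C(M, L) = √(L² + M²)*M = M*√(L² + M²))
(C(-6, 12) - 103)*(-26) = (-6*√(12² + (-6)²) - 103)*(-26) = (-6*√(144 + 36) - 103)*(-26) = (-36*√5 - 103)*(-26) = (-103 - 36*√5)*(-26) = 2678 + 936*√5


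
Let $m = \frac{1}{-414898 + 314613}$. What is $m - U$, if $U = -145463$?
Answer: $\frac{14587756954}{100285} \approx 1.4546 \cdot 10^{5}$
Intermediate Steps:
$m = - \frac{1}{100285}$ ($m = \frac{1}{-100285} = - \frac{1}{100285} \approx -9.9716 \cdot 10^{-6}$)
$m - U = - \frac{1}{100285} - -145463 = - \frac{1}{100285} + 145463 = \frac{14587756954}{100285}$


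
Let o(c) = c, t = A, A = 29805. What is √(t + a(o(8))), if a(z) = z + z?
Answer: √29821 ≈ 172.69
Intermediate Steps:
t = 29805
a(z) = 2*z
√(t + a(o(8))) = √(29805 + 2*8) = √(29805 + 16) = √29821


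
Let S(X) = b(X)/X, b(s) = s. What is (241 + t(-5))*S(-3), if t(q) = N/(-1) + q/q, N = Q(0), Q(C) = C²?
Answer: 242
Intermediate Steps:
S(X) = 1 (S(X) = X/X = 1)
N = 0 (N = 0² = 0)
t(q) = 1 (t(q) = 0/(-1) + q/q = 0*(-1) + 1 = 0 + 1 = 1)
(241 + t(-5))*S(-3) = (241 + 1)*1 = 242*1 = 242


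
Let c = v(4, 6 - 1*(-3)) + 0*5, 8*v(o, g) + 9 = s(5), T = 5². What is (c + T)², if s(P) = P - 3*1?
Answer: 37249/64 ≈ 582.02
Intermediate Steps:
T = 25
s(P) = -3 + P (s(P) = P - 3 = -3 + P)
v(o, g) = -7/8 (v(o, g) = -9/8 + (-3 + 5)/8 = -9/8 + (⅛)*2 = -9/8 + ¼ = -7/8)
c = -7/8 (c = -7/8 + 0*5 = -7/8 + 0 = -7/8 ≈ -0.87500)
(c + T)² = (-7/8 + 25)² = (193/8)² = 37249/64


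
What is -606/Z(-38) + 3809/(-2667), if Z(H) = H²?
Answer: -3558199/1925574 ≈ -1.8479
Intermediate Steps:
-606/Z(-38) + 3809/(-2667) = -606/((-38)²) + 3809/(-2667) = -606/1444 + 3809*(-1/2667) = -606*1/1444 - 3809/2667 = -303/722 - 3809/2667 = -3558199/1925574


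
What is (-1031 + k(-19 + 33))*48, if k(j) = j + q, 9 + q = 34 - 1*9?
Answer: -48048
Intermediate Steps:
q = 16 (q = -9 + (34 - 1*9) = -9 + (34 - 9) = -9 + 25 = 16)
k(j) = 16 + j (k(j) = j + 16 = 16 + j)
(-1031 + k(-19 + 33))*48 = (-1031 + (16 + (-19 + 33)))*48 = (-1031 + (16 + 14))*48 = (-1031 + 30)*48 = -1001*48 = -48048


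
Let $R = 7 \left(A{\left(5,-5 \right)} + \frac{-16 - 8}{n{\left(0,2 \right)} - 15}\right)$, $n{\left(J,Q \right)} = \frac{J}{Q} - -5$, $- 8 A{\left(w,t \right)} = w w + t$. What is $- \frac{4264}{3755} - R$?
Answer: $- \frac{3271}{7510} \approx -0.43555$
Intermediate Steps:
$A{\left(w,t \right)} = - \frac{t}{8} - \frac{w^{2}}{8}$ ($A{\left(w,t \right)} = - \frac{w w + t}{8} = - \frac{w^{2} + t}{8} = - \frac{t + w^{2}}{8} = - \frac{t}{8} - \frac{w^{2}}{8}$)
$n{\left(J,Q \right)} = 5 + \frac{J}{Q}$ ($n{\left(J,Q \right)} = \frac{J}{Q} + 5 = 5 + \frac{J}{Q}$)
$R = - \frac{7}{10}$ ($R = 7 \left(\left(\left(- \frac{1}{8}\right) \left(-5\right) - \frac{5^{2}}{8}\right) + \frac{-16 - 8}{\left(5 + \frac{0}{2}\right) - 15}\right) = 7 \left(\left(\frac{5}{8} - \frac{25}{8}\right) - \frac{24}{\left(5 + 0 \cdot \frac{1}{2}\right) - 15}\right) = 7 \left(\left(\frac{5}{8} - \frac{25}{8}\right) - \frac{24}{\left(5 + 0\right) - 15}\right) = 7 \left(- \frac{5}{2} - \frac{24}{5 - 15}\right) = 7 \left(- \frac{5}{2} - \frac{24}{-10}\right) = 7 \left(- \frac{5}{2} - - \frac{12}{5}\right) = 7 \left(- \frac{5}{2} + \frac{12}{5}\right) = 7 \left(- \frac{1}{10}\right) = - \frac{7}{10} \approx -0.7$)
$- \frac{4264}{3755} - R = - \frac{4264}{3755} - - \frac{7}{10} = \left(-4264\right) \frac{1}{3755} + \frac{7}{10} = - \frac{4264}{3755} + \frac{7}{10} = - \frac{3271}{7510}$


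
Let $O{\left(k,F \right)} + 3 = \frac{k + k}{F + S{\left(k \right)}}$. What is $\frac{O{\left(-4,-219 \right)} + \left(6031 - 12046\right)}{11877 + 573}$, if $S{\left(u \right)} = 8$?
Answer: $- \frac{126979}{262695} \approx -0.48337$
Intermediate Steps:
$O{\left(k,F \right)} = -3 + \frac{2 k}{8 + F}$ ($O{\left(k,F \right)} = -3 + \frac{k + k}{F + 8} = -3 + \frac{2 k}{8 + F}$)
$\frac{O{\left(-4,-219 \right)} + \left(6031 - 12046\right)}{11877 + 573} = \frac{\frac{-24 - -657 + 2 \left(-4\right)}{8 - 219} + \left(6031 - 12046\right)}{11877 + 573} = \frac{\frac{-24 + 657 - 8}{-211} + \left(6031 - 12046\right)}{12450} = \left(\left(- \frac{1}{211}\right) 625 - 6015\right) \frac{1}{12450} = \left(- \frac{625}{211} - 6015\right) \frac{1}{12450} = \left(- \frac{1269790}{211}\right) \frac{1}{12450} = - \frac{126979}{262695}$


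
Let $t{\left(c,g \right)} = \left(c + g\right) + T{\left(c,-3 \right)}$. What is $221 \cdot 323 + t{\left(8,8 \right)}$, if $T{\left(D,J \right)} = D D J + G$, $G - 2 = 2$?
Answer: $71211$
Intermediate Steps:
$G = 4$ ($G = 2 + 2 = 4$)
$T{\left(D,J \right)} = 4 + J D^{2}$ ($T{\left(D,J \right)} = D D J + 4 = D^{2} J + 4 = J D^{2} + 4 = 4 + J D^{2}$)
$t{\left(c,g \right)} = 4 + c + g - 3 c^{2}$ ($t{\left(c,g \right)} = \left(c + g\right) - \left(-4 + 3 c^{2}\right) = 4 + c + g - 3 c^{2}$)
$221 \cdot 323 + t{\left(8,8 \right)} = 221 \cdot 323 + \left(4 + 8 + 8 - 3 \cdot 8^{2}\right) = 71383 + \left(4 + 8 + 8 - 192\right) = 71383 - 172 = 71211$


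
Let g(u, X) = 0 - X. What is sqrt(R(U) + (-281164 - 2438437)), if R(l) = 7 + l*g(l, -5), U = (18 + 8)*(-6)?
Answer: I*sqrt(2720374) ≈ 1649.4*I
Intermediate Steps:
g(u, X) = -X
U = -156 (U = 26*(-6) = -156)
R(l) = 7 + 5*l (R(l) = 7 + l*(-1*(-5)) = 7 + l*5 = 7 + 5*l)
sqrt(R(U) + (-281164 - 2438437)) = sqrt((7 + 5*(-156)) + (-281164 - 2438437)) = sqrt((7 - 780) - 2719601) = sqrt(-773 - 2719601) = sqrt(-2720374) = I*sqrt(2720374)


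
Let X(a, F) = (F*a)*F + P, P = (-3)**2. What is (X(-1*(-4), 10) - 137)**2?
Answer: 73984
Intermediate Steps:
P = 9
X(a, F) = 9 + a*F**2 (X(a, F) = (F*a)*F + 9 = a*F**2 + 9 = 9 + a*F**2)
(X(-1*(-4), 10) - 137)**2 = ((9 - 1*(-4)*10**2) - 137)**2 = ((9 + 4*100) - 137)**2 = ((9 + 400) - 137)**2 = (409 - 137)**2 = 272**2 = 73984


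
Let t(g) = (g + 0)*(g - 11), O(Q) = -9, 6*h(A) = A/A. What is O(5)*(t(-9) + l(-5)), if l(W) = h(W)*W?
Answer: -3225/2 ≈ -1612.5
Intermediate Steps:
h(A) = 1/6 (h(A) = (A/A)/6 = (1/6)*1 = 1/6)
t(g) = g*(-11 + g)
l(W) = W/6
O(5)*(t(-9) + l(-5)) = -9*(-9*(-11 - 9) + (1/6)*(-5)) = -9*(-9*(-20) - 5/6) = -9*(180 - 5/6) = -9*1075/6 = -3225/2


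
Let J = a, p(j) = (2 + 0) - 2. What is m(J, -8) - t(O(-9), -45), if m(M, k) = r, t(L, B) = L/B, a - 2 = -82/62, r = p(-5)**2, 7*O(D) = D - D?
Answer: 0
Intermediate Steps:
p(j) = 0 (p(j) = 2 - 2 = 0)
O(D) = 0 (O(D) = (D - D)/7 = (1/7)*0 = 0)
r = 0 (r = 0**2 = 0)
a = 21/31 (a = 2 - 82/62 = 2 - 82*1/62 = 2 - 41/31 = 21/31 ≈ 0.67742)
J = 21/31 ≈ 0.67742
m(M, k) = 0
m(J, -8) - t(O(-9), -45) = 0 - 0/(-45) = 0 - 0*(-1)/45 = 0 - 1*0 = 0 + 0 = 0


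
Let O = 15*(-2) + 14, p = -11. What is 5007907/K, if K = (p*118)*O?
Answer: 5007907/20768 ≈ 241.14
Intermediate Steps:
O = -16 (O = -30 + 14 = -16)
K = 20768 (K = -11*118*(-16) = -1298*(-16) = 20768)
5007907/K = 5007907/20768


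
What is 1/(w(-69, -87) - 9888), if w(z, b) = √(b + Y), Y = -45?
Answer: -824/8147723 - I*√33/48886338 ≈ -0.00010113 - 1.1751e-7*I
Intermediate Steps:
w(z, b) = √(-45 + b) (w(z, b) = √(b - 45) = √(-45 + b))
1/(w(-69, -87) - 9888) = 1/(√(-45 - 87) - 9888) = 1/(√(-132) - 9888) = 1/(2*I*√33 - 9888) = 1/(-9888 + 2*I*√33)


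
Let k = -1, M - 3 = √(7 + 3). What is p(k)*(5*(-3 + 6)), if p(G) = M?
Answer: 45 + 15*√10 ≈ 92.434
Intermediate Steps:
M = 3 + √10 (M = 3 + √(7 + 3) = 3 + √10 ≈ 6.1623)
p(G) = 3 + √10
p(k)*(5*(-3 + 6)) = (3 + √10)*(5*(-3 + 6)) = (3 + √10)*(5*3) = (3 + √10)*15 = 45 + 15*√10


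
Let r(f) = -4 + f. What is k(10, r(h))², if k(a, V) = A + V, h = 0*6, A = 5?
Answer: 1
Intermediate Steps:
h = 0
k(a, V) = 5 + V
k(10, r(h))² = (5 + (-4 + 0))² = (5 - 4)² = 1² = 1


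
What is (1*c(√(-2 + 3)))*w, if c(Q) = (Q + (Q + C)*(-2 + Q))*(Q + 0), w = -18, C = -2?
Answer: -36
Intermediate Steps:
c(Q) = Q*(Q + (-2 + Q)²) (c(Q) = (Q + (Q - 2)*(-2 + Q))*(Q + 0) = (Q + (-2 + Q)*(-2 + Q))*Q = (Q + (-2 + Q)²)*Q = Q*(Q + (-2 + Q)²))
(1*c(√(-2 + 3)))*w = (1*(√(-2 + 3)*(4 + (√(-2 + 3))² - 3*√(-2 + 3))))*(-18) = (1*(√1*(4 + (√1)² - 3*√1)))*(-18) = (1*(1*(4 + 1² - 3*1)))*(-18) = (1*(1*(4 + 1 - 3)))*(-18) = (1*(1*2))*(-18) = (1*2)*(-18) = 2*(-18) = -36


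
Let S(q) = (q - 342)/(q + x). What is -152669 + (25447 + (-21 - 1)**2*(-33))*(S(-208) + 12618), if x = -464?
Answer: 40121973641/336 ≈ 1.1941e+8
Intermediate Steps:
S(q) = (-342 + q)/(-464 + q) (S(q) = (q - 342)/(q - 464) = (-342 + q)/(-464 + q))
-152669 + (25447 + (-21 - 1)**2*(-33))*(S(-208) + 12618) = -152669 + (25447 + (-21 - 1)**2*(-33))*((-342 - 208)/(-464 - 208) + 12618) = -152669 + (25447 + (-22)**2*(-33))*(-550/(-672) + 12618) = -152669 + (25447 + 484*(-33))*(-1/672*(-550) + 12618) = -152669 + (25447 - 15972)*(275/336 + 12618) = -152669 + 9475*(4239923/336) = -152669 + 40173270425/336 = 40121973641/336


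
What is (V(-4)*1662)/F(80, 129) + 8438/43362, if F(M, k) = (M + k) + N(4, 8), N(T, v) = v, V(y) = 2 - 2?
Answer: 4219/21681 ≈ 0.19459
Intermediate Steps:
V(y) = 0
F(M, k) = 8 + M + k (F(M, k) = (M + k) + 8 = 8 + M + k)
(V(-4)*1662)/F(80, 129) + 8438/43362 = (0*1662)/(8 + 80 + 129) + 8438/43362 = 0/217 + 8438*(1/43362) = 0*(1/217) + 4219/21681 = 0 + 4219/21681 = 4219/21681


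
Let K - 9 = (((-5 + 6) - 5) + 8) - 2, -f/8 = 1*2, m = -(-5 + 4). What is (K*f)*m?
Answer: -176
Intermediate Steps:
m = 1 (m = -1*(-1) = 1)
f = -16 (f = -8*2 = -16)
K = 11 (K = 9 + ((((-5 + 6) - 5) + 8) - 2) = 9 + (((1 - 5) + 8) - 2) = 9 + ((-4 + 8) - 2) = 9 + (4 - 2) = 9 + 2 = 11)
(K*f)*m = (11*(-16))*1 = -176*1 = -176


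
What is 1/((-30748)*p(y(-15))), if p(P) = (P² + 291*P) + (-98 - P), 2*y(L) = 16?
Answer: -1/70289928 ≈ -1.4227e-8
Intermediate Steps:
y(L) = 8 (y(L) = (½)*16 = 8)
p(P) = -98 + P² + 290*P
1/((-30748)*p(y(-15))) = 1/((-30748)*(-98 + 8² + 290*8)) = -1/(30748*(-98 + 64 + 2320)) = -1/30748/2286 = -1/30748*1/2286 = -1/70289928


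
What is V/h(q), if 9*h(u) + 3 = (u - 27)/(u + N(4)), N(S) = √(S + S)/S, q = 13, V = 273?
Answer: -3378375/5609 - 34398*√2/5609 ≈ -610.99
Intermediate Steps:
N(S) = √2/√S (N(S) = √(2*S)/S = (√2*√S)/S = √2/√S)
h(u) = -⅓ + (-27 + u)/(9*(u + √2/2)) (h(u) = -⅓ + ((u - 27)/(u + √2/√4))/9 = -⅓ + ((-27 + u)/(u + √2*(½)))/9 = -⅓ + ((-27 + u)/(u + √2/2))/9 = -⅓ + (-27 + u)/(9*(u + √2/2)))
V/h(q) = 273/(((-54 - 4*13 - 3*√2)/(9*(√2 + 2*13)))) = 273/(((-54 - 52 - 3*√2)/(9*(√2 + 26)))) = 273/(((-106 - 3*√2)/(9*(26 + √2)))) = 273*(9*(26 + √2)/(-106 - 3*√2)) = 2457*(26 + √2)/(-106 - 3*√2)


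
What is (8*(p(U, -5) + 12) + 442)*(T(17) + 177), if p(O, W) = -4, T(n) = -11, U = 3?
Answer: 83996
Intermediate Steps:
(8*(p(U, -5) + 12) + 442)*(T(17) + 177) = (8*(-4 + 12) + 442)*(-11 + 177) = (8*8 + 442)*166 = (64 + 442)*166 = 506*166 = 83996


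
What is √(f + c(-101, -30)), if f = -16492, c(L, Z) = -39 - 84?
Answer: I*√16615 ≈ 128.9*I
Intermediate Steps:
c(L, Z) = -123
√(f + c(-101, -30)) = √(-16492 - 123) = √(-16615) = I*√16615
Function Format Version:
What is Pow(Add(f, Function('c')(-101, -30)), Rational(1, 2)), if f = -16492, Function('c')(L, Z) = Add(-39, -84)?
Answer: Mul(I, Pow(16615, Rational(1, 2))) ≈ Mul(128.90, I)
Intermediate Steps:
Function('c')(L, Z) = -123
Pow(Add(f, Function('c')(-101, -30)), Rational(1, 2)) = Pow(Add(-16492, -123), Rational(1, 2)) = Pow(-16615, Rational(1, 2)) = Mul(I, Pow(16615, Rational(1, 2)))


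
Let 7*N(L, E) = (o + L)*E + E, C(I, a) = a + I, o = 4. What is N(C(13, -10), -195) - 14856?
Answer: -105552/7 ≈ -15079.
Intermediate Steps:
C(I, a) = I + a
N(L, E) = E/7 + E*(4 + L)/7 (N(L, E) = ((4 + L)*E + E)/7 = (E*(4 + L) + E)/7 = (E + E*(4 + L))/7 = E/7 + E*(4 + L)/7)
N(C(13, -10), -195) - 14856 = (⅐)*(-195)*(5 + (13 - 10)) - 14856 = (⅐)*(-195)*(5 + 3) - 14856 = (⅐)*(-195)*8 - 14856 = -1560/7 - 14856 = -105552/7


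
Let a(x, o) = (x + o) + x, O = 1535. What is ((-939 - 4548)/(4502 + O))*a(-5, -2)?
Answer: 65844/6037 ≈ 10.907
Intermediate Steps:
a(x, o) = o + 2*x (a(x, o) = (o + x) + x = o + 2*x)
((-939 - 4548)/(4502 + O))*a(-5, -2) = ((-939 - 4548)/(4502 + 1535))*(-2 + 2*(-5)) = (-5487/6037)*(-2 - 10) = -5487*1/6037*(-12) = -5487/6037*(-12) = 65844/6037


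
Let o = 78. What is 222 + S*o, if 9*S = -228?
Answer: -1754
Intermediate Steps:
S = -76/3 (S = (1/9)*(-228) = -76/3 ≈ -25.333)
222 + S*o = 222 - 76/3*78 = 222 - 1976 = -1754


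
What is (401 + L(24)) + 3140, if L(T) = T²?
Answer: 4117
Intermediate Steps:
(401 + L(24)) + 3140 = (401 + 24²) + 3140 = (401 + 576) + 3140 = 977 + 3140 = 4117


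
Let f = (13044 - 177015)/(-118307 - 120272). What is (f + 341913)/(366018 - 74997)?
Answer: 27191141866/23143833053 ≈ 1.1749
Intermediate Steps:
f = 163971/238579 (f = -163971/(-238579) = -163971*(-1/238579) = 163971/238579 ≈ 0.68728)
(f + 341913)/(366018 - 74997) = (163971/238579 + 341913)/(366018 - 74997) = (81573425598/238579)/291021 = (81573425598/238579)*(1/291021) = 27191141866/23143833053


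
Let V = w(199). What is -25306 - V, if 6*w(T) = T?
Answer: -152035/6 ≈ -25339.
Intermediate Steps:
w(T) = T/6
V = 199/6 (V = (⅙)*199 = 199/6 ≈ 33.167)
-25306 - V = -25306 - 1*199/6 = -25306 - 199/6 = -152035/6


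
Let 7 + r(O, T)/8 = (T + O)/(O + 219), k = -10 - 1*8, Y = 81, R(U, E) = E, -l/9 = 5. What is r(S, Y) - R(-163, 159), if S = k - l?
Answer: -8671/41 ≈ -211.49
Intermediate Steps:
l = -45 (l = -9*5 = -45)
k = -18 (k = -10 - 8 = -18)
S = 27 (S = -18 - 1*(-45) = -18 + 45 = 27)
r(O, T) = -56 + 8*(O + T)/(219 + O) (r(O, T) = -56 + 8*((T + O)/(O + 219)) = -56 + 8*((O + T)/(219 + O)) = -56 + 8*(O + T)/(219 + O))
r(S, Y) - R(-163, 159) = 8*(-1533 + 81 - 6*27)/(219 + 27) - 1*159 = 8*(-1533 + 81 - 162)/246 - 159 = 8*(1/246)*(-1614) - 159 = -2152/41 - 159 = -8671/41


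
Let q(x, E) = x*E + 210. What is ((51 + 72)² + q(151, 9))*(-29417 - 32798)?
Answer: -1038866070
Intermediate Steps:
q(x, E) = 210 + E*x (q(x, E) = E*x + 210 = 210 + E*x)
((51 + 72)² + q(151, 9))*(-29417 - 32798) = ((51 + 72)² + (210 + 9*151))*(-29417 - 32798) = (123² + (210 + 1359))*(-62215) = (15129 + 1569)*(-62215) = 16698*(-62215) = -1038866070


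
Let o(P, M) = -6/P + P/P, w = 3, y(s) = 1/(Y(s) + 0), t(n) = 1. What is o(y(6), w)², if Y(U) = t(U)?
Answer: 25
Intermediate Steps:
Y(U) = 1
y(s) = 1 (y(s) = 1/(1 + 0) = 1/1 = 1)
o(P, M) = 1 - 6/P (o(P, M) = -6/P + 1 = 1 - 6/P)
o(y(6), w)² = ((-6 + 1)/1)² = (1*(-5))² = (-5)² = 25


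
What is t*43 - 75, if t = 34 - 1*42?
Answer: -419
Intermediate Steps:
t = -8 (t = 34 - 42 = -8)
t*43 - 75 = -8*43 - 75 = -344 - 75 = -419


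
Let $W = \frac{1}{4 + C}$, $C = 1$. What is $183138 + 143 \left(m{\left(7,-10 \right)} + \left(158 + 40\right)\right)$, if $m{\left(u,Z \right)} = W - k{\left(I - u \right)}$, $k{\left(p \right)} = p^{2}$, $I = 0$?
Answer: $\frac{1022368}{5} \approx 2.0447 \cdot 10^{5}$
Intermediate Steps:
$W = \frac{1}{5}$ ($W = \frac{1}{4 + 1} = \frac{1}{5} \approx 0.2$)
$m{\left(u,Z \right)} = \frac{1}{5} - u^{2}$ ($m{\left(u,Z \right)} = \frac{1}{5} - \left(0 - u\right)^{2} = \frac{1}{5} - \left(- u\right)^{2} = \frac{1}{5} - u^{2}$)
$183138 + 143 \left(m{\left(7,-10 \right)} + \left(158 + 40\right)\right) = 183138 + 143 \left(\left(\frac{1}{5} - 7^{2}\right) + \left(158 + 40\right)\right) = 183138 + 143 \left(\left(\frac{1}{5} - 49\right) + 198\right) = 183138 + 143 \left(- \frac{244}{5} + 198\right) = 183138 + 143 \cdot \frac{746}{5} = 183138 + \frac{106678}{5} = \frac{1022368}{5}$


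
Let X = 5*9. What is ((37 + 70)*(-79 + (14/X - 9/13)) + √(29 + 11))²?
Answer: 24689643014956/342225 - 19875464*√10/585 ≈ 7.2037e+7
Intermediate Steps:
X = 45
((37 + 70)*(-79 + (14/X - 9/13)) + √(29 + 11))² = ((37 + 70)*(-79 + (14/45 - 9/13)) + √(29 + 11))² = (107*(-79 + (14*(1/45) - 9*1/13)) + √40)² = (107*(-79 + (14/45 - 9/13)) + 2*√10)² = (107*(-79 - 223/585) + 2*√10)² = (107*(-46438/585) + 2*√10)² = (-4968866/585 + 2*√10)²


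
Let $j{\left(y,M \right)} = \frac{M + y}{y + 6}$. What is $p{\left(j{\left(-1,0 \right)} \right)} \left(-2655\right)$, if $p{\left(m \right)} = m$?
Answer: $531$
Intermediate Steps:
$j{\left(y,M \right)} = \frac{M + y}{6 + y}$
$p{\left(j{\left(-1,0 \right)} \right)} \left(-2655\right) = \frac{0 - 1}{6 - 1} \left(-2655\right) = \frac{1}{5} \left(-1\right) \left(-2655\right) = \left(- \frac{1}{5}\right) \left(-2655\right) = 531$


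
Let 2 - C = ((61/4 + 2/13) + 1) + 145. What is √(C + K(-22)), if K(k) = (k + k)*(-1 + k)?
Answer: √576355/26 ≈ 29.199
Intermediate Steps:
K(k) = 2*k*(-1 + k) (K(k) = (2*k)*(-1 + k) = 2*k*(-1 + k))
C = -8289/52 (C = 2 - (((61/4 + 2/13) + 1) + 145) = 2 - ((801/52 + 1) + 145) = 2 - (853/52 + 145) = 2 - 1*8393/52 = 2 - 8393/52 = -8289/52 ≈ -159.40)
√(C + K(-22)) = √(-8289/52 + 2*(-22)*(-1 - 22)) = √(-8289/52 + 2*(-22)*(-23)) = √(-8289/52 + 1012) = √(44335/52) = √576355/26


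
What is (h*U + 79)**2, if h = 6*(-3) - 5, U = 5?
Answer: 1296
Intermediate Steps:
h = -23 (h = -18 - 5 = -23)
(h*U + 79)**2 = (-23*5 + 79)**2 = (-115 + 79)**2 = (-36)**2 = 1296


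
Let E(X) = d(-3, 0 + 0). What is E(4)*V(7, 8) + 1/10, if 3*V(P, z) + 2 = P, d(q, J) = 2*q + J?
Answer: -99/10 ≈ -9.9000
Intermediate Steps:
d(q, J) = J + 2*q
E(X) = -6 (E(X) = (0 + 0) + 2*(-3) = 0 - 6 = -6)
V(P, z) = -⅔ + P/3
E(4)*V(7, 8) + 1/10 = -6*(-⅔ + (⅓)*7) + 1/10 = -6*(-⅔ + 7/3) + ⅒ = -6*5/3 + ⅒ = -10 + ⅒ = -99/10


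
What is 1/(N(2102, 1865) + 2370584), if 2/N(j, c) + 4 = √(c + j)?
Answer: 2341544348/5550827571400399 - √3967/11101655142800798 ≈ 4.2184e-7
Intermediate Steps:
N(j, c) = 2/(-4 + √(c + j))
1/(N(2102, 1865) + 2370584) = 1/(2/(-4 + √(1865 + 2102)) + 2370584) = 1/(2/(-4 + √3967) + 2370584) = 1/(2370584 + 2/(-4 + √3967))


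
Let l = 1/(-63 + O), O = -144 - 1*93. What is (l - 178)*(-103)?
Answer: 5500303/300 ≈ 18334.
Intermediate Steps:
O = -237 (O = -144 - 93 = -237)
l = -1/300 (l = 1/(-63 - 237) = 1/(-300) = -1/300 ≈ -0.0033333)
(l - 178)*(-103) = (-1/300 - 178)*(-103) = -53401/300*(-103) = 5500303/300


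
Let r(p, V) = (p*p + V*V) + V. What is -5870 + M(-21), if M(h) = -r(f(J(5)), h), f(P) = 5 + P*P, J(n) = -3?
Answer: -6486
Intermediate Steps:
f(P) = 5 + P²
r(p, V) = V + V² + p² (r(p, V) = (p² + V²) + V = (V² + p²) + V = V + V² + p²)
M(h) = -196 - h - h² (M(h) = -(h + h² + (5 + (-3)²)²) = -(h + h² + (5 + 9)²) = -(h + h² + 14²) = -(h + h² + 196) = -(196 + h + h²) = -196 - h - h²)
-5870 + M(-21) = -5870 + (-196 - 1*(-21) - 1*(-21)²) = -5870 + (-196 + 21 - 1*441) = -5870 + (-196 + 21 - 441) = -5870 - 616 = -6486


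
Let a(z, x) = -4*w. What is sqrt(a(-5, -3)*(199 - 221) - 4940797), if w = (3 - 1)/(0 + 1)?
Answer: 7*I*sqrt(100829) ≈ 2222.8*I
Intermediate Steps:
w = 2 (w = 2/1 = 2*1 = 2)
a(z, x) = -8 (a(z, x) = -4*2 = -8)
sqrt(a(-5, -3)*(199 - 221) - 4940797) = sqrt(-8*(199 - 221) - 4940797) = sqrt(-8*(-22) - 4940797) = sqrt(176 - 4940797) = sqrt(-4940621) = 7*I*sqrt(100829)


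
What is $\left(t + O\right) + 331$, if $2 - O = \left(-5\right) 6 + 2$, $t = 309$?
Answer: $670$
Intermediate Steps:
$O = 30$ ($O = 2 - \left(\left(-5\right) 6 + 2\right) = 2 - \left(-30 + 2\right) = 2 - -28 = 2 + 28 = 30$)
$\left(t + O\right) + 331 = \left(309 + 30\right) + 331 = 339 + 331 = 670$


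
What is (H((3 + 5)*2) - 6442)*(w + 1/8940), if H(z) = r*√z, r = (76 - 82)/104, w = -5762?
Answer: 331853988767/8940 ≈ 3.7120e+7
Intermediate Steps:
r = -3/52 (r = -6*1/104 = -3/52 ≈ -0.057692)
H(z) = -3*√z/52
(H((3 + 5)*2) - 6442)*(w + 1/8940) = (-3*√2*√(3 + 5)/52 - 6442)*(-5762 + 1/8940) = (-3*√(8*2)/52 - 6442)*(-5762 + 1/8940) = (-3*√16/52 - 6442)*(-51512279/8940) = (-3/52*4 - 6442)*(-51512279/8940) = (-3/13 - 6442)*(-51512279/8940) = -83749/13*(-51512279/8940) = 331853988767/8940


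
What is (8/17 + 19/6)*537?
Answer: 66409/34 ≈ 1953.2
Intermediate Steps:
(8/17 + 19/6)*537 = (371/102)*537 = 66409/34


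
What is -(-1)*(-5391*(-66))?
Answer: 355806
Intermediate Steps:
-(-1)*(-5391*(-66)) = -(-1)*355806 = -1*(-355806) = 355806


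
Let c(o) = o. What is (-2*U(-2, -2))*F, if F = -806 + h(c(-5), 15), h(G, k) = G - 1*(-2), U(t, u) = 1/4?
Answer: 809/2 ≈ 404.50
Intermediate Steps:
U(t, u) = ¼
h(G, k) = 2 + G (h(G, k) = G + 2 = 2 + G)
F = -809 (F = -806 + (2 - 5) = -806 - 3 = -809)
(-2*U(-2, -2))*F = -2*¼*(-809) = -½*(-809) = 809/2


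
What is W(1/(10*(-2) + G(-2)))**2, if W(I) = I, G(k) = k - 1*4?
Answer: 1/676 ≈ 0.0014793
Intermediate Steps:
G(k) = -4 + k (G(k) = k - 4 = -4 + k)
W(1/(10*(-2) + G(-2)))**2 = (1/(10*(-2) + (-4 - 2)))**2 = (1/(-20 - 6))**2 = (1/(-26))**2 = (-1/26)**2 = 1/676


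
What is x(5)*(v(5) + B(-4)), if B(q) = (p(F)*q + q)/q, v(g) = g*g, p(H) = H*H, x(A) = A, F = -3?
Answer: 175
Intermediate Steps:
p(H) = H**2
v(g) = g**2
B(q) = 10 (B(q) = ((-3)**2*q + q)/q = (9*q + q)/q = (10*q)/q = 10)
x(5)*(v(5) + B(-4)) = 5*(5**2 + 10) = 5*(25 + 10) = 5*35 = 175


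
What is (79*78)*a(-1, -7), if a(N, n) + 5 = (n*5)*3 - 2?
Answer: -690144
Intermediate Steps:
a(N, n) = -7 + 15*n (a(N, n) = -5 + ((n*5)*3 - 2) = -5 + ((5*n)*3 - 2) = -5 + (15*n - 2) = -5 + (-2 + 15*n) = -7 + 15*n)
(79*78)*a(-1, -7) = (79*78)*(-7 + 15*(-7)) = 6162*(-7 - 105) = 6162*(-112) = -690144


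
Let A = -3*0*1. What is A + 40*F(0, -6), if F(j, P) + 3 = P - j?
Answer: -360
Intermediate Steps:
A = 0 (A = 0*1 = 0)
F(j, P) = -3 + P - j (F(j, P) = -3 + (P - j) = -3 + P - j)
A + 40*F(0, -6) = 0 + 40*(-3 - 6 - 1*0) = 0 + 40*(-3 - 6 + 0) = 0 + 40*(-9) = 0 - 360 = -360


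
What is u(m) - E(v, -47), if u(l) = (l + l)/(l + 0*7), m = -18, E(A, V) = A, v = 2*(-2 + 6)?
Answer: -6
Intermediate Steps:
v = 8 (v = 2*4 = 8)
u(l) = 2 (u(l) = (2*l)/(l + 0) = (2*l)/l = 2)
u(m) - E(v, -47) = 2 - 1*8 = 2 - 8 = -6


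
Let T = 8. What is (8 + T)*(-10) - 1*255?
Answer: -415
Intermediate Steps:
(8 + T)*(-10) - 1*255 = (8 + 8)*(-10) - 1*255 = 16*(-10) - 255 = -160 - 255 = -415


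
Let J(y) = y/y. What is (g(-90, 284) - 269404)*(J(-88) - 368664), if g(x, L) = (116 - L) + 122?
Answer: 99336245350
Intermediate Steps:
g(x, L) = 238 - L
J(y) = 1
(g(-90, 284) - 269404)*(J(-88) - 368664) = ((238 - 1*284) - 269404)*(1 - 368664) = ((238 - 284) - 269404)*(-368663) = (-46 - 269404)*(-368663) = -269450*(-368663) = 99336245350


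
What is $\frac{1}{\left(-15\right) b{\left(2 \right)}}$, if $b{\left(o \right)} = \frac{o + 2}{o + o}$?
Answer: $- \frac{1}{15} \approx -0.066667$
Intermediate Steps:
$b{\left(o \right)} = \frac{2 + o}{2 o}$
$\frac{1}{\left(-15\right) b{\left(2 \right)}} = \frac{1}{\left(-15\right) \frac{2 + 2}{2 \cdot 2}} = \frac{1}{\left(-15\right) \frac{1}{2} \cdot \frac{1}{2} \cdot 4} = \frac{1}{\left(-15\right) 1} = \frac{1}{-15} = - \frac{1}{15}$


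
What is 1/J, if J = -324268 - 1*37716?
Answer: -1/361984 ≈ -2.7626e-6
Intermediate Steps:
J = -361984 (J = -324268 - 37716 = -361984)
1/J = 1/(-361984) = -1/361984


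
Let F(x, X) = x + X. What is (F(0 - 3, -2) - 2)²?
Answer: 49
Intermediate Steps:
F(x, X) = X + x
(F(0 - 3, -2) - 2)² = ((-2 + (0 - 3)) - 2)² = ((-2 - 3) - 2)² = (-5 - 2)² = (-7)² = 49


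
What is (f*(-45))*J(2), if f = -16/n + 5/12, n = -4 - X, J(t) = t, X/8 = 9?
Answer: -2145/38 ≈ -56.447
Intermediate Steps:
X = 72 (X = 8*9 = 72)
n = -76 (n = -4 - 1*72 = -4 - 72 = -76)
f = 143/228 (f = -16/(-76) + 5/12 = -16*(-1/76) + 5*(1/12) = 4/19 + 5/12 = 143/228 ≈ 0.62719)
(f*(-45))*J(2) = ((143/228)*(-45))*2 = -2145/76*2 = -2145/38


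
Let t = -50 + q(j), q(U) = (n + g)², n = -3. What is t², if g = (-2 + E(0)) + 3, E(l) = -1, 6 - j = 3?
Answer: 1681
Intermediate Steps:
j = 3 (j = 6 - 1*3 = 6 - 3 = 3)
g = 0 (g = (-2 - 1) + 3 = -3 + 3 = 0)
q(U) = 9 (q(U) = (-3 + 0)² = (-3)² = 9)
t = -41 (t = -50 + 9 = -41)
t² = (-41)² = 1681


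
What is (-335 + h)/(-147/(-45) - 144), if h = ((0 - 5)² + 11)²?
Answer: -14415/2111 ≈ -6.8285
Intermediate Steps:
h = 1296 (h = ((-5)² + 11)² = (25 + 11)² = 36² = 1296)
(-335 + h)/(-147/(-45) - 144) = (-335 + 1296)/(-147/(-45) - 144) = 961/(-147*(-1/45) - 144) = 961/(49/15 - 144) = 961/(-2111/15) = 961*(-15/2111) = -14415/2111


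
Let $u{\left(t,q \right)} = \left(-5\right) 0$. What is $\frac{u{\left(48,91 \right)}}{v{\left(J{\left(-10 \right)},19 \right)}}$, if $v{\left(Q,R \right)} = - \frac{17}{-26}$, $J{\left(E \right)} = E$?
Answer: $0$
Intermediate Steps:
$v{\left(Q,R \right)} = \frac{17}{26}$ ($v{\left(Q,R \right)} = \left(-17\right) \left(- \frac{1}{26}\right) = \frac{17}{26}$)
$u{\left(t,q \right)} = 0$
$\frac{u{\left(48,91 \right)}}{v{\left(J{\left(-10 \right)},19 \right)}} = \frac{0}{\frac{17}{26}} = 0 \cdot \frac{26}{17} = 0$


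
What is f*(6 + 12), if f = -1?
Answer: -18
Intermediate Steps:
f*(6 + 12) = -(6 + 12) = -1*18 = -18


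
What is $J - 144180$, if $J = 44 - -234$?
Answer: $-143902$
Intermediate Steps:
$J = 278$ ($J = 44 + 234 = 278$)
$J - 144180 = 278 - 144180 = -143902$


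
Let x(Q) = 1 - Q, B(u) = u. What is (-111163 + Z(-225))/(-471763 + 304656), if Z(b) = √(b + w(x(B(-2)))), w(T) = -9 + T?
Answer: 111163/167107 - I*√231/167107 ≈ 0.66522 - 9.0952e-5*I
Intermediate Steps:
Z(b) = √(-6 + b) (Z(b) = √(b + (-9 + (1 - 1*(-2)))) = √(b + (-9 + (1 + 2))) = √(b + (-9 + 3)) = √(b - 6) = √(-6 + b))
(-111163 + Z(-225))/(-471763 + 304656) = (-111163 + √(-6 - 225))/(-471763 + 304656) = (-111163 + √(-231))/(-167107) = (-111163 + I*√231)*(-1/167107) = 111163/167107 - I*√231/167107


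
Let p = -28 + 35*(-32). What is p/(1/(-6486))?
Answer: 7445928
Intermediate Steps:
p = -1148 (p = -28 - 1120 = -1148)
p/(1/(-6486)) = -1148/(1/(-6486)) = -1148/(-1/6486) = -1148*(-6486) = 7445928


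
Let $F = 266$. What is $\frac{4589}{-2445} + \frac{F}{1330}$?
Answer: $- \frac{820}{489} \approx -1.6769$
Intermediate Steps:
$\frac{4589}{-2445} + \frac{F}{1330} = \frac{4589}{-2445} + \frac{266}{1330} = 4589 \left(- \frac{1}{2445}\right) + 266 \cdot \frac{1}{1330} = - \frac{4589}{2445} + \frac{1}{5} = - \frac{820}{489}$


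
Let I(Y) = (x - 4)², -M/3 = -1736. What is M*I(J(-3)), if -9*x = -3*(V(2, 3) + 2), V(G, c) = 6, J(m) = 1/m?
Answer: 27776/3 ≈ 9258.7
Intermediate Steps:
x = 8/3 (x = -(-1)*(6 + 2)/3 = -(-1)*8/3 = -⅑*(-24) = 8/3 ≈ 2.6667)
M = 5208 (M = -3*(-1736) = 5208)
I(Y) = 16/9 (I(Y) = (8/3 - 4)² = (-4/3)² = 16/9)
M*I(J(-3)) = 5208*(16/9) = 27776/3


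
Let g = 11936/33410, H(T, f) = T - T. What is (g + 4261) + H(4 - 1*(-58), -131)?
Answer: 71185973/16705 ≈ 4261.4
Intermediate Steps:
H(T, f) = 0
g = 5968/16705 (g = 11936*(1/33410) = 5968/16705 ≈ 0.35726)
(g + 4261) + H(4 - 1*(-58), -131) = (5968/16705 + 4261) + 0 = 71185973/16705 + 0 = 71185973/16705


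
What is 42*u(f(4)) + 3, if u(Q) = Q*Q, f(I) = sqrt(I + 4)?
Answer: 339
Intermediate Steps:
f(I) = sqrt(4 + I)
u(Q) = Q**2
42*u(f(4)) + 3 = 42*(sqrt(4 + 4))**2 + 3 = 42*(sqrt(8))**2 + 3 = 42*(2*sqrt(2))**2 + 3 = 42*8 + 3 = 336 + 3 = 339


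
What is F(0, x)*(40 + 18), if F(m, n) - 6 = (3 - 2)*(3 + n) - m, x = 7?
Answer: 928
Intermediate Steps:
F(m, n) = 9 + n - m (F(m, n) = 6 + ((3 - 2)*(3 + n) - m) = 6 + (1*(3 + n) - m) = 6 + ((3 + n) - m) = 6 + (3 + n - m) = 9 + n - m)
F(0, x)*(40 + 18) = (9 + 7 - 1*0)*(40 + 18) = (9 + 7 + 0)*58 = 16*58 = 928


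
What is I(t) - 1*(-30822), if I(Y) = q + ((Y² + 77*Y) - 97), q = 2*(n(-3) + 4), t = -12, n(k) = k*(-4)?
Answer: 29977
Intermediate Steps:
n(k) = -4*k
q = 32 (q = 2*(-4*(-3) + 4) = 2*(12 + 4) = 2*16 = 32)
I(Y) = -65 + Y² + 77*Y (I(Y) = 32 + ((Y² + 77*Y) - 97) = 32 + (-97 + Y² + 77*Y) = -65 + Y² + 77*Y)
I(t) - 1*(-30822) = (-65 + (-12)² + 77*(-12)) - 1*(-30822) = (-65 + 144 - 924) + 30822 = -845 + 30822 = 29977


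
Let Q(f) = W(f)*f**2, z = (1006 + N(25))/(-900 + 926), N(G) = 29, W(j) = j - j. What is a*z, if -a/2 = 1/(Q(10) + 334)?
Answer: -1035/4342 ≈ -0.23837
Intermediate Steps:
W(j) = 0
z = 1035/26 (z = (1006 + 29)/(-900 + 926) = 1035/26 ≈ 39.808)
Q(f) = 0 (Q(f) = 0*f**2 = 0)
a = -1/167 (a = -2/(0 + 334) = -2/334 = -2*1/334 = -1/167 ≈ -0.0059880)
a*z = -1/167*1035/26 = -1035/4342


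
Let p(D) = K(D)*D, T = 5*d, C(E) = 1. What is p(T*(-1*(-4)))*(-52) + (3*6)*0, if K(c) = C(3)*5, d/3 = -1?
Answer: 15600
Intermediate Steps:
d = -3 (d = 3*(-1) = -3)
T = -15 (T = 5*(-3) = -15)
K(c) = 5 (K(c) = 1*5 = 5)
p(D) = 5*D
p(T*(-1*(-4)))*(-52) + (3*6)*0 = (5*(-(-15)*(-4)))*(-52) + (3*6)*0 = (5*(-15*4))*(-52) + 18*0 = (5*(-60))*(-52) + 0 = -300*(-52) + 0 = 15600 + 0 = 15600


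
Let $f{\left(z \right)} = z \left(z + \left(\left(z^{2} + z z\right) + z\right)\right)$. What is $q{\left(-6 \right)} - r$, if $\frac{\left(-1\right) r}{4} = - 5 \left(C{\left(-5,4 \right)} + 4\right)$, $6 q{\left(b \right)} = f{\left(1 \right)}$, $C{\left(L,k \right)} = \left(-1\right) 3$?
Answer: $- \frac{58}{3} \approx -19.333$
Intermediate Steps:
$C{\left(L,k \right)} = -3$
$f{\left(z \right)} = z \left(2 z + 2 z^{2}\right)$ ($f{\left(z \right)} = z \left(z + \left(\left(z^{2} + z^{2}\right) + z\right)\right) = z \left(z + \left(2 z^{2} + z\right)\right) = z \left(z + \left(z + 2 z^{2}\right)\right) = z \left(2 z + 2 z^{2}\right)$)
$q{\left(b \right)} = \frac{2}{3}$ ($q{\left(b \right)} = \frac{2 \cdot 1^{2} \left(1 + 1\right)}{6} = \frac{2 \cdot 1 \cdot 2}{6} = \frac{1}{6} \cdot 4 = \frac{2}{3}$)
$r = 20$ ($r = - 4 \left(- 5 \left(-3 + 4\right)\right) = - 4 \left(\left(-5\right) 1\right) = \left(-4\right) \left(-5\right) = 20$)
$q{\left(-6 \right)} - r = \frac{2}{3} - 20 = - \frac{58}{3}$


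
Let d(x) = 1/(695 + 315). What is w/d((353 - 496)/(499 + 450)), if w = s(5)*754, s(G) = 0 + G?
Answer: 3807700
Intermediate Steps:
s(G) = G
d(x) = 1/1010
w = 3770 (w = 5*754 = 3770)
w/d((353 - 496)/(499 + 450)) = 3770/(1/1010) = 3770*1010 = 3807700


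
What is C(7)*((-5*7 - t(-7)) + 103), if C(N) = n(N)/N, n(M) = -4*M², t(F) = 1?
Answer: -1876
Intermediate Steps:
C(N) = -4*N (C(N) = (-4*N²)/N = -4*N)
C(7)*((-5*7 - t(-7)) + 103) = (-4*7)*((-5*7 - 1*1) + 103) = -28*((-35 - 1) + 103) = -28*(-36 + 103) = -28*67 = -1876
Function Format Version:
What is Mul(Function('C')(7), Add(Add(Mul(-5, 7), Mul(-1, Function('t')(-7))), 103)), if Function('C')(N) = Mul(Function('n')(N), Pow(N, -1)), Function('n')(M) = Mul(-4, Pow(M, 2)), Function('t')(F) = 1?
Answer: -1876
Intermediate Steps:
Function('C')(N) = Mul(-4, N) (Function('C')(N) = Mul(Mul(-4, Pow(N, 2)), Pow(N, -1)) = Mul(-4, N))
Mul(Function('C')(7), Add(Add(Mul(-5, 7), Mul(-1, Function('t')(-7))), 103)) = Mul(Mul(-4, 7), Add(Add(Mul(-5, 7), Mul(-1, 1)), 103)) = Mul(-28, Add(Add(-35, -1), 103)) = Mul(-28, Add(-36, 103)) = Mul(-28, 67) = -1876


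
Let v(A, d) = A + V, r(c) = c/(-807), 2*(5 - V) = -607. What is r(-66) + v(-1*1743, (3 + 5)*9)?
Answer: -771717/538 ≈ -1434.4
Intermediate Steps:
V = 617/2 (V = 5 - ½*(-607) = 5 + 607/2 = 617/2 ≈ 308.50)
r(c) = -c/807 (r(c) = c*(-1/807) = -c/807)
v(A, d) = 617/2 + A (v(A, d) = A + 617/2 = 617/2 + A)
r(-66) + v(-1*1743, (3 + 5)*9) = -1/807*(-66) + (617/2 - 1*1743) = 22/269 + (617/2 - 1743) = 22/269 - 2869/2 = -771717/538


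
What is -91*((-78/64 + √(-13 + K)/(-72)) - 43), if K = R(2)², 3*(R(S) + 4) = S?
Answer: 128765/32 + 91*I*√17/216 ≈ 4023.9 + 1.737*I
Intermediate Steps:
R(S) = -4 + S/3
K = 100/9 (K = (-4 + (⅓)*2)² = (-4 + ⅔)² = (-10/3)² = 100/9 ≈ 11.111)
-91*((-78/64 + √(-13 + K)/(-72)) - 43) = -91*((-78/64 + √(-13 + 100/9)/(-72)) - 43) = -91*((-78*1/64 + √(-17/9)*(-1/72)) - 43) = -91*((-39/32 + (I*√17/3)*(-1/72)) - 43) = -91*((-39/32 - I*√17/216) - 43) = -91*(-1415/32 - I*√17/216) = 128765/32 + 91*I*√17/216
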